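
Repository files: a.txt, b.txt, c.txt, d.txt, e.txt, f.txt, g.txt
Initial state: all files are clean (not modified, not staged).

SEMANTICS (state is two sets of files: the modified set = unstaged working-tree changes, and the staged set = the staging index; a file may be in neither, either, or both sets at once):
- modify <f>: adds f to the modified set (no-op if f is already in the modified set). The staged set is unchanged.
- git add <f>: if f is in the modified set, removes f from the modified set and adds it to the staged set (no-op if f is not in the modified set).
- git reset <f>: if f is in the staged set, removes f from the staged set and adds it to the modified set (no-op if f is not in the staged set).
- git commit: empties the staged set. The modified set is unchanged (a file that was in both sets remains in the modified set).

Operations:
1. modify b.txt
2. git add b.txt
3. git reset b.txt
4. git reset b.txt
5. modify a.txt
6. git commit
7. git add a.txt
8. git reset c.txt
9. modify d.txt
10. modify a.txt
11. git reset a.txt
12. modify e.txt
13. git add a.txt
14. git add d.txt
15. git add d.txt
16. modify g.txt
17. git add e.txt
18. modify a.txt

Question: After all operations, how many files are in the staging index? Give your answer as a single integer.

After op 1 (modify b.txt): modified={b.txt} staged={none}
After op 2 (git add b.txt): modified={none} staged={b.txt}
After op 3 (git reset b.txt): modified={b.txt} staged={none}
After op 4 (git reset b.txt): modified={b.txt} staged={none}
After op 5 (modify a.txt): modified={a.txt, b.txt} staged={none}
After op 6 (git commit): modified={a.txt, b.txt} staged={none}
After op 7 (git add a.txt): modified={b.txt} staged={a.txt}
After op 8 (git reset c.txt): modified={b.txt} staged={a.txt}
After op 9 (modify d.txt): modified={b.txt, d.txt} staged={a.txt}
After op 10 (modify a.txt): modified={a.txt, b.txt, d.txt} staged={a.txt}
After op 11 (git reset a.txt): modified={a.txt, b.txt, d.txt} staged={none}
After op 12 (modify e.txt): modified={a.txt, b.txt, d.txt, e.txt} staged={none}
After op 13 (git add a.txt): modified={b.txt, d.txt, e.txt} staged={a.txt}
After op 14 (git add d.txt): modified={b.txt, e.txt} staged={a.txt, d.txt}
After op 15 (git add d.txt): modified={b.txt, e.txt} staged={a.txt, d.txt}
After op 16 (modify g.txt): modified={b.txt, e.txt, g.txt} staged={a.txt, d.txt}
After op 17 (git add e.txt): modified={b.txt, g.txt} staged={a.txt, d.txt, e.txt}
After op 18 (modify a.txt): modified={a.txt, b.txt, g.txt} staged={a.txt, d.txt, e.txt}
Final staged set: {a.txt, d.txt, e.txt} -> count=3

Answer: 3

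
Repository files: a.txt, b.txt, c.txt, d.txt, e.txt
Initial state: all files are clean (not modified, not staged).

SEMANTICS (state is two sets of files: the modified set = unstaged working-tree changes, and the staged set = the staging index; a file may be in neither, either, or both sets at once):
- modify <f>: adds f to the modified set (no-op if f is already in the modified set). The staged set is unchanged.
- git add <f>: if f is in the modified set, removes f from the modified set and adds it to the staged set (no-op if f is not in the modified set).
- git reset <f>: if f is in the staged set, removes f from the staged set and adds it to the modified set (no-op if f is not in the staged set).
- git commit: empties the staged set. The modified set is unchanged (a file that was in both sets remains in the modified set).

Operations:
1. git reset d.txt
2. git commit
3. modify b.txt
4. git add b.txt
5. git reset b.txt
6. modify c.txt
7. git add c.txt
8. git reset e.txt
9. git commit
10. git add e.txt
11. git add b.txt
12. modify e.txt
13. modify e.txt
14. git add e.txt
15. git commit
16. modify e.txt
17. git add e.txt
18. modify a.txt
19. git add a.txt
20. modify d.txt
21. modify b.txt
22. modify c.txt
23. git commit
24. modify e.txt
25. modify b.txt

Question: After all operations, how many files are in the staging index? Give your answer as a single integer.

Answer: 0

Derivation:
After op 1 (git reset d.txt): modified={none} staged={none}
After op 2 (git commit): modified={none} staged={none}
After op 3 (modify b.txt): modified={b.txt} staged={none}
After op 4 (git add b.txt): modified={none} staged={b.txt}
After op 5 (git reset b.txt): modified={b.txt} staged={none}
After op 6 (modify c.txt): modified={b.txt, c.txt} staged={none}
After op 7 (git add c.txt): modified={b.txt} staged={c.txt}
After op 8 (git reset e.txt): modified={b.txt} staged={c.txt}
After op 9 (git commit): modified={b.txt} staged={none}
After op 10 (git add e.txt): modified={b.txt} staged={none}
After op 11 (git add b.txt): modified={none} staged={b.txt}
After op 12 (modify e.txt): modified={e.txt} staged={b.txt}
After op 13 (modify e.txt): modified={e.txt} staged={b.txt}
After op 14 (git add e.txt): modified={none} staged={b.txt, e.txt}
After op 15 (git commit): modified={none} staged={none}
After op 16 (modify e.txt): modified={e.txt} staged={none}
After op 17 (git add e.txt): modified={none} staged={e.txt}
After op 18 (modify a.txt): modified={a.txt} staged={e.txt}
After op 19 (git add a.txt): modified={none} staged={a.txt, e.txt}
After op 20 (modify d.txt): modified={d.txt} staged={a.txt, e.txt}
After op 21 (modify b.txt): modified={b.txt, d.txt} staged={a.txt, e.txt}
After op 22 (modify c.txt): modified={b.txt, c.txt, d.txt} staged={a.txt, e.txt}
After op 23 (git commit): modified={b.txt, c.txt, d.txt} staged={none}
After op 24 (modify e.txt): modified={b.txt, c.txt, d.txt, e.txt} staged={none}
After op 25 (modify b.txt): modified={b.txt, c.txt, d.txt, e.txt} staged={none}
Final staged set: {none} -> count=0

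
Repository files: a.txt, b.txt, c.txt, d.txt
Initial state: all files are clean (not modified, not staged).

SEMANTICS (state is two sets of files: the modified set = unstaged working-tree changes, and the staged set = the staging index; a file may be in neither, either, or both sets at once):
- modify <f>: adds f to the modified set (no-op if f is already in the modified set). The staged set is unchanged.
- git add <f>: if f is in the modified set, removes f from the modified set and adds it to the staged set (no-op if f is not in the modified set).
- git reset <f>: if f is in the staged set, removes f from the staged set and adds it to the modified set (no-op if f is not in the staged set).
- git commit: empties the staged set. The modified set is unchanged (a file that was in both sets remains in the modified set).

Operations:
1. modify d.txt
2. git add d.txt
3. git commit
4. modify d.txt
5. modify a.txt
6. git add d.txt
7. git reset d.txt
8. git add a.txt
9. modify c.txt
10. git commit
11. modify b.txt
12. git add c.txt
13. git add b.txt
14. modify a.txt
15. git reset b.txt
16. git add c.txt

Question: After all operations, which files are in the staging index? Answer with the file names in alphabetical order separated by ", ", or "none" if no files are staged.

Answer: c.txt

Derivation:
After op 1 (modify d.txt): modified={d.txt} staged={none}
After op 2 (git add d.txt): modified={none} staged={d.txt}
After op 3 (git commit): modified={none} staged={none}
After op 4 (modify d.txt): modified={d.txt} staged={none}
After op 5 (modify a.txt): modified={a.txt, d.txt} staged={none}
After op 6 (git add d.txt): modified={a.txt} staged={d.txt}
After op 7 (git reset d.txt): modified={a.txt, d.txt} staged={none}
After op 8 (git add a.txt): modified={d.txt} staged={a.txt}
After op 9 (modify c.txt): modified={c.txt, d.txt} staged={a.txt}
After op 10 (git commit): modified={c.txt, d.txt} staged={none}
After op 11 (modify b.txt): modified={b.txt, c.txt, d.txt} staged={none}
After op 12 (git add c.txt): modified={b.txt, d.txt} staged={c.txt}
After op 13 (git add b.txt): modified={d.txt} staged={b.txt, c.txt}
After op 14 (modify a.txt): modified={a.txt, d.txt} staged={b.txt, c.txt}
After op 15 (git reset b.txt): modified={a.txt, b.txt, d.txt} staged={c.txt}
After op 16 (git add c.txt): modified={a.txt, b.txt, d.txt} staged={c.txt}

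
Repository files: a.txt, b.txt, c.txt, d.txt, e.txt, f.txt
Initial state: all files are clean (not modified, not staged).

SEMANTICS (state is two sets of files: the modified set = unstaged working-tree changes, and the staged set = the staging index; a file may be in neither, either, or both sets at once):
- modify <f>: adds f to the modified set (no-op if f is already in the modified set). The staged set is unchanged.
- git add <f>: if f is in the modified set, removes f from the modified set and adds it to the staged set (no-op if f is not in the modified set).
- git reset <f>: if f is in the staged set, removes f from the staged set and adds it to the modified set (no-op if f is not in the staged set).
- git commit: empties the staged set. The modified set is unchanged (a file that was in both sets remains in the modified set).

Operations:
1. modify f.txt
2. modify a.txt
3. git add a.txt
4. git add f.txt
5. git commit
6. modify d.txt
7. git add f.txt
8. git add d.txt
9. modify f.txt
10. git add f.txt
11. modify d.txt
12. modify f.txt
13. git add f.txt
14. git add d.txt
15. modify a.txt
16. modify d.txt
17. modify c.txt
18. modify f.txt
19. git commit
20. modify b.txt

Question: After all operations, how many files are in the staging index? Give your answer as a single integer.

Answer: 0

Derivation:
After op 1 (modify f.txt): modified={f.txt} staged={none}
After op 2 (modify a.txt): modified={a.txt, f.txt} staged={none}
After op 3 (git add a.txt): modified={f.txt} staged={a.txt}
After op 4 (git add f.txt): modified={none} staged={a.txt, f.txt}
After op 5 (git commit): modified={none} staged={none}
After op 6 (modify d.txt): modified={d.txt} staged={none}
After op 7 (git add f.txt): modified={d.txt} staged={none}
After op 8 (git add d.txt): modified={none} staged={d.txt}
After op 9 (modify f.txt): modified={f.txt} staged={d.txt}
After op 10 (git add f.txt): modified={none} staged={d.txt, f.txt}
After op 11 (modify d.txt): modified={d.txt} staged={d.txt, f.txt}
After op 12 (modify f.txt): modified={d.txt, f.txt} staged={d.txt, f.txt}
After op 13 (git add f.txt): modified={d.txt} staged={d.txt, f.txt}
After op 14 (git add d.txt): modified={none} staged={d.txt, f.txt}
After op 15 (modify a.txt): modified={a.txt} staged={d.txt, f.txt}
After op 16 (modify d.txt): modified={a.txt, d.txt} staged={d.txt, f.txt}
After op 17 (modify c.txt): modified={a.txt, c.txt, d.txt} staged={d.txt, f.txt}
After op 18 (modify f.txt): modified={a.txt, c.txt, d.txt, f.txt} staged={d.txt, f.txt}
After op 19 (git commit): modified={a.txt, c.txt, d.txt, f.txt} staged={none}
After op 20 (modify b.txt): modified={a.txt, b.txt, c.txt, d.txt, f.txt} staged={none}
Final staged set: {none} -> count=0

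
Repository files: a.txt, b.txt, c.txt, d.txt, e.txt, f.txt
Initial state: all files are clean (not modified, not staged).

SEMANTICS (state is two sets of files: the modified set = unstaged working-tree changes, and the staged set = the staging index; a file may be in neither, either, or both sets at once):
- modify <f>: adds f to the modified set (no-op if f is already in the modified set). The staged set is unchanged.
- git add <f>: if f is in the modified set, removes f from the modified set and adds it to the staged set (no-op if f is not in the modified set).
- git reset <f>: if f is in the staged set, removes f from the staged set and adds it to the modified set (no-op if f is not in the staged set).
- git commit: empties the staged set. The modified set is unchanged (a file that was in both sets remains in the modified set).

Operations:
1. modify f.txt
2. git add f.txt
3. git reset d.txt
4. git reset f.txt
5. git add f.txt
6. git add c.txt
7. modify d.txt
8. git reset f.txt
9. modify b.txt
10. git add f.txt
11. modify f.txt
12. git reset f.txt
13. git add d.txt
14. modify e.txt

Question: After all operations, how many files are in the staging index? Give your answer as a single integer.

Answer: 1

Derivation:
After op 1 (modify f.txt): modified={f.txt} staged={none}
After op 2 (git add f.txt): modified={none} staged={f.txt}
After op 3 (git reset d.txt): modified={none} staged={f.txt}
After op 4 (git reset f.txt): modified={f.txt} staged={none}
After op 5 (git add f.txt): modified={none} staged={f.txt}
After op 6 (git add c.txt): modified={none} staged={f.txt}
After op 7 (modify d.txt): modified={d.txt} staged={f.txt}
After op 8 (git reset f.txt): modified={d.txt, f.txt} staged={none}
After op 9 (modify b.txt): modified={b.txt, d.txt, f.txt} staged={none}
After op 10 (git add f.txt): modified={b.txt, d.txt} staged={f.txt}
After op 11 (modify f.txt): modified={b.txt, d.txt, f.txt} staged={f.txt}
After op 12 (git reset f.txt): modified={b.txt, d.txt, f.txt} staged={none}
After op 13 (git add d.txt): modified={b.txt, f.txt} staged={d.txt}
After op 14 (modify e.txt): modified={b.txt, e.txt, f.txt} staged={d.txt}
Final staged set: {d.txt} -> count=1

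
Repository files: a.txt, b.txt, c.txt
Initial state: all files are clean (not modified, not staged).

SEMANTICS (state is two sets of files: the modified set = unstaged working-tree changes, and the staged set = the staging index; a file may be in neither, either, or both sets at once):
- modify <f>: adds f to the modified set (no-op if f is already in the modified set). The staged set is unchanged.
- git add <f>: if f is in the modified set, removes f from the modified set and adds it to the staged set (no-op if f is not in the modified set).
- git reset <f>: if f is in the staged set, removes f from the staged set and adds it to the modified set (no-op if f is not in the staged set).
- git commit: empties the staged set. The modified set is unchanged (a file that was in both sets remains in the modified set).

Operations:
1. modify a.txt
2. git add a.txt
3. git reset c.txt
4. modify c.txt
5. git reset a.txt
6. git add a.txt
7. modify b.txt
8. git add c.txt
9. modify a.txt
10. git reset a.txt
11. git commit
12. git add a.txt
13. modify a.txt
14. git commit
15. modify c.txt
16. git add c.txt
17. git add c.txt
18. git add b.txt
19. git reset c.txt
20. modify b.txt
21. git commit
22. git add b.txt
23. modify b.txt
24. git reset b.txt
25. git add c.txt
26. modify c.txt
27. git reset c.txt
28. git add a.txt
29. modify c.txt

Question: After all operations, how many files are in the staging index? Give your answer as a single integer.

Answer: 1

Derivation:
After op 1 (modify a.txt): modified={a.txt} staged={none}
After op 2 (git add a.txt): modified={none} staged={a.txt}
After op 3 (git reset c.txt): modified={none} staged={a.txt}
After op 4 (modify c.txt): modified={c.txt} staged={a.txt}
After op 5 (git reset a.txt): modified={a.txt, c.txt} staged={none}
After op 6 (git add a.txt): modified={c.txt} staged={a.txt}
After op 7 (modify b.txt): modified={b.txt, c.txt} staged={a.txt}
After op 8 (git add c.txt): modified={b.txt} staged={a.txt, c.txt}
After op 9 (modify a.txt): modified={a.txt, b.txt} staged={a.txt, c.txt}
After op 10 (git reset a.txt): modified={a.txt, b.txt} staged={c.txt}
After op 11 (git commit): modified={a.txt, b.txt} staged={none}
After op 12 (git add a.txt): modified={b.txt} staged={a.txt}
After op 13 (modify a.txt): modified={a.txt, b.txt} staged={a.txt}
After op 14 (git commit): modified={a.txt, b.txt} staged={none}
After op 15 (modify c.txt): modified={a.txt, b.txt, c.txt} staged={none}
After op 16 (git add c.txt): modified={a.txt, b.txt} staged={c.txt}
After op 17 (git add c.txt): modified={a.txt, b.txt} staged={c.txt}
After op 18 (git add b.txt): modified={a.txt} staged={b.txt, c.txt}
After op 19 (git reset c.txt): modified={a.txt, c.txt} staged={b.txt}
After op 20 (modify b.txt): modified={a.txt, b.txt, c.txt} staged={b.txt}
After op 21 (git commit): modified={a.txt, b.txt, c.txt} staged={none}
After op 22 (git add b.txt): modified={a.txt, c.txt} staged={b.txt}
After op 23 (modify b.txt): modified={a.txt, b.txt, c.txt} staged={b.txt}
After op 24 (git reset b.txt): modified={a.txt, b.txt, c.txt} staged={none}
After op 25 (git add c.txt): modified={a.txt, b.txt} staged={c.txt}
After op 26 (modify c.txt): modified={a.txt, b.txt, c.txt} staged={c.txt}
After op 27 (git reset c.txt): modified={a.txt, b.txt, c.txt} staged={none}
After op 28 (git add a.txt): modified={b.txt, c.txt} staged={a.txt}
After op 29 (modify c.txt): modified={b.txt, c.txt} staged={a.txt}
Final staged set: {a.txt} -> count=1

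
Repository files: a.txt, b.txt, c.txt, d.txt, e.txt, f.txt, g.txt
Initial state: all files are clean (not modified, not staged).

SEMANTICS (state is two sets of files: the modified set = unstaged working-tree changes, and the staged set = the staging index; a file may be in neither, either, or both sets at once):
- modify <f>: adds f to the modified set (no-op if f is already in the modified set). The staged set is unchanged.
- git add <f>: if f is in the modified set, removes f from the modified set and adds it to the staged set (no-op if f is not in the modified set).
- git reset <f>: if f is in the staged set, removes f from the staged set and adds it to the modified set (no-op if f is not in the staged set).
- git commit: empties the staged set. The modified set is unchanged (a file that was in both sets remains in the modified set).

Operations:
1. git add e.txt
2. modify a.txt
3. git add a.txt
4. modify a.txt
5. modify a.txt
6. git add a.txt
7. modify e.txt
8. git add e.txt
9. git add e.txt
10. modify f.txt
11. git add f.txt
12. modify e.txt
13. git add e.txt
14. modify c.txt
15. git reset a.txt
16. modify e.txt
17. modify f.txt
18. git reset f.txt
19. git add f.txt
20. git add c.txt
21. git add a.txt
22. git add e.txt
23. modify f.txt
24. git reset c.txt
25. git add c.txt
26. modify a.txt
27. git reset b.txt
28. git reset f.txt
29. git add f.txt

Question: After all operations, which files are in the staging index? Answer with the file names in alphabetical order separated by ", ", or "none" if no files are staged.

After op 1 (git add e.txt): modified={none} staged={none}
After op 2 (modify a.txt): modified={a.txt} staged={none}
After op 3 (git add a.txt): modified={none} staged={a.txt}
After op 4 (modify a.txt): modified={a.txt} staged={a.txt}
After op 5 (modify a.txt): modified={a.txt} staged={a.txt}
After op 6 (git add a.txt): modified={none} staged={a.txt}
After op 7 (modify e.txt): modified={e.txt} staged={a.txt}
After op 8 (git add e.txt): modified={none} staged={a.txt, e.txt}
After op 9 (git add e.txt): modified={none} staged={a.txt, e.txt}
After op 10 (modify f.txt): modified={f.txt} staged={a.txt, e.txt}
After op 11 (git add f.txt): modified={none} staged={a.txt, e.txt, f.txt}
After op 12 (modify e.txt): modified={e.txt} staged={a.txt, e.txt, f.txt}
After op 13 (git add e.txt): modified={none} staged={a.txt, e.txt, f.txt}
After op 14 (modify c.txt): modified={c.txt} staged={a.txt, e.txt, f.txt}
After op 15 (git reset a.txt): modified={a.txt, c.txt} staged={e.txt, f.txt}
After op 16 (modify e.txt): modified={a.txt, c.txt, e.txt} staged={e.txt, f.txt}
After op 17 (modify f.txt): modified={a.txt, c.txt, e.txt, f.txt} staged={e.txt, f.txt}
After op 18 (git reset f.txt): modified={a.txt, c.txt, e.txt, f.txt} staged={e.txt}
After op 19 (git add f.txt): modified={a.txt, c.txt, e.txt} staged={e.txt, f.txt}
After op 20 (git add c.txt): modified={a.txt, e.txt} staged={c.txt, e.txt, f.txt}
After op 21 (git add a.txt): modified={e.txt} staged={a.txt, c.txt, e.txt, f.txt}
After op 22 (git add e.txt): modified={none} staged={a.txt, c.txt, e.txt, f.txt}
After op 23 (modify f.txt): modified={f.txt} staged={a.txt, c.txt, e.txt, f.txt}
After op 24 (git reset c.txt): modified={c.txt, f.txt} staged={a.txt, e.txt, f.txt}
After op 25 (git add c.txt): modified={f.txt} staged={a.txt, c.txt, e.txt, f.txt}
After op 26 (modify a.txt): modified={a.txt, f.txt} staged={a.txt, c.txt, e.txt, f.txt}
After op 27 (git reset b.txt): modified={a.txt, f.txt} staged={a.txt, c.txt, e.txt, f.txt}
After op 28 (git reset f.txt): modified={a.txt, f.txt} staged={a.txt, c.txt, e.txt}
After op 29 (git add f.txt): modified={a.txt} staged={a.txt, c.txt, e.txt, f.txt}

Answer: a.txt, c.txt, e.txt, f.txt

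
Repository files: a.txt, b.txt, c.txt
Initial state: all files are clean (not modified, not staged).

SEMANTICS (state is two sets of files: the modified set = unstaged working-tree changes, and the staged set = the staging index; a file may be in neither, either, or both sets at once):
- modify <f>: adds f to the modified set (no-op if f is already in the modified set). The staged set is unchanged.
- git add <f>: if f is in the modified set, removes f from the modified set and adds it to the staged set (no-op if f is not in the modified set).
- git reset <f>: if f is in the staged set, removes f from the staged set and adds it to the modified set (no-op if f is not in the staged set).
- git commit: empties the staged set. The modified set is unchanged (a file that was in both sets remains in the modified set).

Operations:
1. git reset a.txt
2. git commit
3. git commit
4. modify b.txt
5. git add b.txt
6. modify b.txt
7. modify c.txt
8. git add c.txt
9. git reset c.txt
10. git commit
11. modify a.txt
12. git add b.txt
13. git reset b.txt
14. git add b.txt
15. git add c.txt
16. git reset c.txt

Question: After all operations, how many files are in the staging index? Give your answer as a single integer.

Answer: 1

Derivation:
After op 1 (git reset a.txt): modified={none} staged={none}
After op 2 (git commit): modified={none} staged={none}
After op 3 (git commit): modified={none} staged={none}
After op 4 (modify b.txt): modified={b.txt} staged={none}
After op 5 (git add b.txt): modified={none} staged={b.txt}
After op 6 (modify b.txt): modified={b.txt} staged={b.txt}
After op 7 (modify c.txt): modified={b.txt, c.txt} staged={b.txt}
After op 8 (git add c.txt): modified={b.txt} staged={b.txt, c.txt}
After op 9 (git reset c.txt): modified={b.txt, c.txt} staged={b.txt}
After op 10 (git commit): modified={b.txt, c.txt} staged={none}
After op 11 (modify a.txt): modified={a.txt, b.txt, c.txt} staged={none}
After op 12 (git add b.txt): modified={a.txt, c.txt} staged={b.txt}
After op 13 (git reset b.txt): modified={a.txt, b.txt, c.txt} staged={none}
After op 14 (git add b.txt): modified={a.txt, c.txt} staged={b.txt}
After op 15 (git add c.txt): modified={a.txt} staged={b.txt, c.txt}
After op 16 (git reset c.txt): modified={a.txt, c.txt} staged={b.txt}
Final staged set: {b.txt} -> count=1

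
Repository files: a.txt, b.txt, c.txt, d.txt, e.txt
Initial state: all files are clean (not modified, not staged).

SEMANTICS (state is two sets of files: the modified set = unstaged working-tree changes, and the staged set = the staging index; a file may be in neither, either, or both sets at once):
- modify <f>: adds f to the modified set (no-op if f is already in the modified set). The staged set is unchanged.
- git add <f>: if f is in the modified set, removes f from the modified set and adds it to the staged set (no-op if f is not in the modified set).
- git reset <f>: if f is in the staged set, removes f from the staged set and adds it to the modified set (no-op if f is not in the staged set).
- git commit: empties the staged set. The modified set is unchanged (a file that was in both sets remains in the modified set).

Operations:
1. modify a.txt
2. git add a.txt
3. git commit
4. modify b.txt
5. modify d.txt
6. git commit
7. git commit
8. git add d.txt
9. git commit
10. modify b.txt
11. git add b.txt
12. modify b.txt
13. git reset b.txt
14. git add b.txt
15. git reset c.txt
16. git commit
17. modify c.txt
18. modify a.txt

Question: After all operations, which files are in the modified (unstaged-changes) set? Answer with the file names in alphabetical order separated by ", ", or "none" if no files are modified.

After op 1 (modify a.txt): modified={a.txt} staged={none}
After op 2 (git add a.txt): modified={none} staged={a.txt}
After op 3 (git commit): modified={none} staged={none}
After op 4 (modify b.txt): modified={b.txt} staged={none}
After op 5 (modify d.txt): modified={b.txt, d.txt} staged={none}
After op 6 (git commit): modified={b.txt, d.txt} staged={none}
After op 7 (git commit): modified={b.txt, d.txt} staged={none}
After op 8 (git add d.txt): modified={b.txt} staged={d.txt}
After op 9 (git commit): modified={b.txt} staged={none}
After op 10 (modify b.txt): modified={b.txt} staged={none}
After op 11 (git add b.txt): modified={none} staged={b.txt}
After op 12 (modify b.txt): modified={b.txt} staged={b.txt}
After op 13 (git reset b.txt): modified={b.txt} staged={none}
After op 14 (git add b.txt): modified={none} staged={b.txt}
After op 15 (git reset c.txt): modified={none} staged={b.txt}
After op 16 (git commit): modified={none} staged={none}
After op 17 (modify c.txt): modified={c.txt} staged={none}
After op 18 (modify a.txt): modified={a.txt, c.txt} staged={none}

Answer: a.txt, c.txt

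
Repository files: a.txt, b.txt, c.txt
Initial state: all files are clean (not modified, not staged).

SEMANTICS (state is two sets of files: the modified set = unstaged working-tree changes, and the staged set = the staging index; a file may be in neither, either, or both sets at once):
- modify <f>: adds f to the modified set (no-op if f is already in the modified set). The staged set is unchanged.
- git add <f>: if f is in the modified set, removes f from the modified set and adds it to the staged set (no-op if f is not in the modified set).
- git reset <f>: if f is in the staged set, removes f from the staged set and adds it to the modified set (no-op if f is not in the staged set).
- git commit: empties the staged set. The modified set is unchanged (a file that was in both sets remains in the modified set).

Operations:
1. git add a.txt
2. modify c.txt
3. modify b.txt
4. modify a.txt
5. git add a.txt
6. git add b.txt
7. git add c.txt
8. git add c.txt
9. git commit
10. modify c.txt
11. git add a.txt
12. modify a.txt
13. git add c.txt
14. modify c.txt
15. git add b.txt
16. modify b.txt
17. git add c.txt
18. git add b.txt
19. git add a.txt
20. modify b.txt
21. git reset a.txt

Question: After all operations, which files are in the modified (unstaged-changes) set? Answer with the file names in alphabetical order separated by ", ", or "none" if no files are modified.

Answer: a.txt, b.txt

Derivation:
After op 1 (git add a.txt): modified={none} staged={none}
After op 2 (modify c.txt): modified={c.txt} staged={none}
After op 3 (modify b.txt): modified={b.txt, c.txt} staged={none}
After op 4 (modify a.txt): modified={a.txt, b.txt, c.txt} staged={none}
After op 5 (git add a.txt): modified={b.txt, c.txt} staged={a.txt}
After op 6 (git add b.txt): modified={c.txt} staged={a.txt, b.txt}
After op 7 (git add c.txt): modified={none} staged={a.txt, b.txt, c.txt}
After op 8 (git add c.txt): modified={none} staged={a.txt, b.txt, c.txt}
After op 9 (git commit): modified={none} staged={none}
After op 10 (modify c.txt): modified={c.txt} staged={none}
After op 11 (git add a.txt): modified={c.txt} staged={none}
After op 12 (modify a.txt): modified={a.txt, c.txt} staged={none}
After op 13 (git add c.txt): modified={a.txt} staged={c.txt}
After op 14 (modify c.txt): modified={a.txt, c.txt} staged={c.txt}
After op 15 (git add b.txt): modified={a.txt, c.txt} staged={c.txt}
After op 16 (modify b.txt): modified={a.txt, b.txt, c.txt} staged={c.txt}
After op 17 (git add c.txt): modified={a.txt, b.txt} staged={c.txt}
After op 18 (git add b.txt): modified={a.txt} staged={b.txt, c.txt}
After op 19 (git add a.txt): modified={none} staged={a.txt, b.txt, c.txt}
After op 20 (modify b.txt): modified={b.txt} staged={a.txt, b.txt, c.txt}
After op 21 (git reset a.txt): modified={a.txt, b.txt} staged={b.txt, c.txt}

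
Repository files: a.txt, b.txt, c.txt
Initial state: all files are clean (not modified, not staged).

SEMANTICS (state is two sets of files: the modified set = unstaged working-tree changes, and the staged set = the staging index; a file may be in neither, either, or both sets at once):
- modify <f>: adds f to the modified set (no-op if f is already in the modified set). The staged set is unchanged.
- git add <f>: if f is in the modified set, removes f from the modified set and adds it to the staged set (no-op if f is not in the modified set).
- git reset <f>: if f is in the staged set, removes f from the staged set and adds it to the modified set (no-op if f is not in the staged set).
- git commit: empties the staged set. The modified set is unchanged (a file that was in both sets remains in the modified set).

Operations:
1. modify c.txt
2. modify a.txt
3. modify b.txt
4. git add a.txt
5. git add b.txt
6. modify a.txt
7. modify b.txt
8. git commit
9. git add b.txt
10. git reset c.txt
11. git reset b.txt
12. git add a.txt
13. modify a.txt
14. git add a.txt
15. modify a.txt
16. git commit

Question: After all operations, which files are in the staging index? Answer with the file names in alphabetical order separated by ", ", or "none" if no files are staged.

After op 1 (modify c.txt): modified={c.txt} staged={none}
After op 2 (modify a.txt): modified={a.txt, c.txt} staged={none}
After op 3 (modify b.txt): modified={a.txt, b.txt, c.txt} staged={none}
After op 4 (git add a.txt): modified={b.txt, c.txt} staged={a.txt}
After op 5 (git add b.txt): modified={c.txt} staged={a.txt, b.txt}
After op 6 (modify a.txt): modified={a.txt, c.txt} staged={a.txt, b.txt}
After op 7 (modify b.txt): modified={a.txt, b.txt, c.txt} staged={a.txt, b.txt}
After op 8 (git commit): modified={a.txt, b.txt, c.txt} staged={none}
After op 9 (git add b.txt): modified={a.txt, c.txt} staged={b.txt}
After op 10 (git reset c.txt): modified={a.txt, c.txt} staged={b.txt}
After op 11 (git reset b.txt): modified={a.txt, b.txt, c.txt} staged={none}
After op 12 (git add a.txt): modified={b.txt, c.txt} staged={a.txt}
After op 13 (modify a.txt): modified={a.txt, b.txt, c.txt} staged={a.txt}
After op 14 (git add a.txt): modified={b.txt, c.txt} staged={a.txt}
After op 15 (modify a.txt): modified={a.txt, b.txt, c.txt} staged={a.txt}
After op 16 (git commit): modified={a.txt, b.txt, c.txt} staged={none}

Answer: none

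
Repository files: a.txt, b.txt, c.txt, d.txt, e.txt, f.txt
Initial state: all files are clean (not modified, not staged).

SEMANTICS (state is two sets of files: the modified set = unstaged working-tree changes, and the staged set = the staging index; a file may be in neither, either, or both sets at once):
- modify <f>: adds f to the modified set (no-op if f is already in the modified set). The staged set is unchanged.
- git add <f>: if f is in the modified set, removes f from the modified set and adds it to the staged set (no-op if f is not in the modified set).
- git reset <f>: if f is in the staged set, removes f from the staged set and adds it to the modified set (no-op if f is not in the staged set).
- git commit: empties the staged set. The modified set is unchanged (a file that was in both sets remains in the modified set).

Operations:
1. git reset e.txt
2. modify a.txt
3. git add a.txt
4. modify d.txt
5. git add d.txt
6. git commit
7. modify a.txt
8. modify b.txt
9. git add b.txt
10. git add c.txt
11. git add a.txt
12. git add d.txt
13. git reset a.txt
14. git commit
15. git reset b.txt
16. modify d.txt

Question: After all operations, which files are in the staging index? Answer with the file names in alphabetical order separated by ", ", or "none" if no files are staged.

After op 1 (git reset e.txt): modified={none} staged={none}
After op 2 (modify a.txt): modified={a.txt} staged={none}
After op 3 (git add a.txt): modified={none} staged={a.txt}
After op 4 (modify d.txt): modified={d.txt} staged={a.txt}
After op 5 (git add d.txt): modified={none} staged={a.txt, d.txt}
After op 6 (git commit): modified={none} staged={none}
After op 7 (modify a.txt): modified={a.txt} staged={none}
After op 8 (modify b.txt): modified={a.txt, b.txt} staged={none}
After op 9 (git add b.txt): modified={a.txt} staged={b.txt}
After op 10 (git add c.txt): modified={a.txt} staged={b.txt}
After op 11 (git add a.txt): modified={none} staged={a.txt, b.txt}
After op 12 (git add d.txt): modified={none} staged={a.txt, b.txt}
After op 13 (git reset a.txt): modified={a.txt} staged={b.txt}
After op 14 (git commit): modified={a.txt} staged={none}
After op 15 (git reset b.txt): modified={a.txt} staged={none}
After op 16 (modify d.txt): modified={a.txt, d.txt} staged={none}

Answer: none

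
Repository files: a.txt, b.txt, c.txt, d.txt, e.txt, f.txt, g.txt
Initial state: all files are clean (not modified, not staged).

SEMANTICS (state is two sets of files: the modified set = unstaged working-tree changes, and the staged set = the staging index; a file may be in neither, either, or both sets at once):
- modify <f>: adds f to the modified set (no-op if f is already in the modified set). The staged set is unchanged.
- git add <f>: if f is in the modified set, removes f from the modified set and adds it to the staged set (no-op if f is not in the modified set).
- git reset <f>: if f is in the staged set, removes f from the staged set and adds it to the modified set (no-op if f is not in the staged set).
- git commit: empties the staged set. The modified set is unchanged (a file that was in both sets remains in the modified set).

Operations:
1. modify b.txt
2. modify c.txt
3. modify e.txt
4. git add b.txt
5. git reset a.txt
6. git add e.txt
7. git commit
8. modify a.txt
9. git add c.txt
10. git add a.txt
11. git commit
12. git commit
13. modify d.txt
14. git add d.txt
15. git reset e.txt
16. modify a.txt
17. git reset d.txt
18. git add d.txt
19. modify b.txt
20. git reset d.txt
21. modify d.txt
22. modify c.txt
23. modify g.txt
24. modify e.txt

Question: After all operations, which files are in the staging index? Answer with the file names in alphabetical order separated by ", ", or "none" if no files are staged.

Answer: none

Derivation:
After op 1 (modify b.txt): modified={b.txt} staged={none}
After op 2 (modify c.txt): modified={b.txt, c.txt} staged={none}
After op 3 (modify e.txt): modified={b.txt, c.txt, e.txt} staged={none}
After op 4 (git add b.txt): modified={c.txt, e.txt} staged={b.txt}
After op 5 (git reset a.txt): modified={c.txt, e.txt} staged={b.txt}
After op 6 (git add e.txt): modified={c.txt} staged={b.txt, e.txt}
After op 7 (git commit): modified={c.txt} staged={none}
After op 8 (modify a.txt): modified={a.txt, c.txt} staged={none}
After op 9 (git add c.txt): modified={a.txt} staged={c.txt}
After op 10 (git add a.txt): modified={none} staged={a.txt, c.txt}
After op 11 (git commit): modified={none} staged={none}
After op 12 (git commit): modified={none} staged={none}
After op 13 (modify d.txt): modified={d.txt} staged={none}
After op 14 (git add d.txt): modified={none} staged={d.txt}
After op 15 (git reset e.txt): modified={none} staged={d.txt}
After op 16 (modify a.txt): modified={a.txt} staged={d.txt}
After op 17 (git reset d.txt): modified={a.txt, d.txt} staged={none}
After op 18 (git add d.txt): modified={a.txt} staged={d.txt}
After op 19 (modify b.txt): modified={a.txt, b.txt} staged={d.txt}
After op 20 (git reset d.txt): modified={a.txt, b.txt, d.txt} staged={none}
After op 21 (modify d.txt): modified={a.txt, b.txt, d.txt} staged={none}
After op 22 (modify c.txt): modified={a.txt, b.txt, c.txt, d.txt} staged={none}
After op 23 (modify g.txt): modified={a.txt, b.txt, c.txt, d.txt, g.txt} staged={none}
After op 24 (modify e.txt): modified={a.txt, b.txt, c.txt, d.txt, e.txt, g.txt} staged={none}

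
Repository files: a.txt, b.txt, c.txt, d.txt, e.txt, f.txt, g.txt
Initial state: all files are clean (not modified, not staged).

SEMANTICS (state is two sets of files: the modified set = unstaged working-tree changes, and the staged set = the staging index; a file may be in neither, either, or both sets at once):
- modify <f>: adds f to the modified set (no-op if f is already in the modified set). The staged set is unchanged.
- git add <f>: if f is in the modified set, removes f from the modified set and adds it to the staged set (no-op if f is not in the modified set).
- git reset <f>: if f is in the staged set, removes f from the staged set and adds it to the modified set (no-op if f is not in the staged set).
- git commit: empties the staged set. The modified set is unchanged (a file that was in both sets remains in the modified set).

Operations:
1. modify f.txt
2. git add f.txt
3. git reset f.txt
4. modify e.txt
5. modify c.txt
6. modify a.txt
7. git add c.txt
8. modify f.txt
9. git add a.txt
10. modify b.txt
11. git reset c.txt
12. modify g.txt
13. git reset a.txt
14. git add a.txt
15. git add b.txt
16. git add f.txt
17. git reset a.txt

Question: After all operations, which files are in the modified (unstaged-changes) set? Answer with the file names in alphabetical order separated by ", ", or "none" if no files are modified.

After op 1 (modify f.txt): modified={f.txt} staged={none}
After op 2 (git add f.txt): modified={none} staged={f.txt}
After op 3 (git reset f.txt): modified={f.txt} staged={none}
After op 4 (modify e.txt): modified={e.txt, f.txt} staged={none}
After op 5 (modify c.txt): modified={c.txt, e.txt, f.txt} staged={none}
After op 6 (modify a.txt): modified={a.txt, c.txt, e.txt, f.txt} staged={none}
After op 7 (git add c.txt): modified={a.txt, e.txt, f.txt} staged={c.txt}
After op 8 (modify f.txt): modified={a.txt, e.txt, f.txt} staged={c.txt}
After op 9 (git add a.txt): modified={e.txt, f.txt} staged={a.txt, c.txt}
After op 10 (modify b.txt): modified={b.txt, e.txt, f.txt} staged={a.txt, c.txt}
After op 11 (git reset c.txt): modified={b.txt, c.txt, e.txt, f.txt} staged={a.txt}
After op 12 (modify g.txt): modified={b.txt, c.txt, e.txt, f.txt, g.txt} staged={a.txt}
After op 13 (git reset a.txt): modified={a.txt, b.txt, c.txt, e.txt, f.txt, g.txt} staged={none}
After op 14 (git add a.txt): modified={b.txt, c.txt, e.txt, f.txt, g.txt} staged={a.txt}
After op 15 (git add b.txt): modified={c.txt, e.txt, f.txt, g.txt} staged={a.txt, b.txt}
After op 16 (git add f.txt): modified={c.txt, e.txt, g.txt} staged={a.txt, b.txt, f.txt}
After op 17 (git reset a.txt): modified={a.txt, c.txt, e.txt, g.txt} staged={b.txt, f.txt}

Answer: a.txt, c.txt, e.txt, g.txt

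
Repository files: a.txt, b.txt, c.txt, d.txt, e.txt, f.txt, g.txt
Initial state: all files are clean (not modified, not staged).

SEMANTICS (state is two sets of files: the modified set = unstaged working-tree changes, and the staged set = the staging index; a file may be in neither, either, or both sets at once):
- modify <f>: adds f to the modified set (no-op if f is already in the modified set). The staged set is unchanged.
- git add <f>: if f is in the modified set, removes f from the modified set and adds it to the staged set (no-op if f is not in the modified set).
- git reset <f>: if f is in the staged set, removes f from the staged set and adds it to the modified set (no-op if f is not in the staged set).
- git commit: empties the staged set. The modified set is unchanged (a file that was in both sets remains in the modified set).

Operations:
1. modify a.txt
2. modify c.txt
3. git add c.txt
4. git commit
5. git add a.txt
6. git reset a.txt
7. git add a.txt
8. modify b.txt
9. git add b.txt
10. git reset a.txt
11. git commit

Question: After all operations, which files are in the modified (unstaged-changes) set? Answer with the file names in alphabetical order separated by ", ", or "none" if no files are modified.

Answer: a.txt

Derivation:
After op 1 (modify a.txt): modified={a.txt} staged={none}
After op 2 (modify c.txt): modified={a.txt, c.txt} staged={none}
After op 3 (git add c.txt): modified={a.txt} staged={c.txt}
After op 4 (git commit): modified={a.txt} staged={none}
After op 5 (git add a.txt): modified={none} staged={a.txt}
After op 6 (git reset a.txt): modified={a.txt} staged={none}
After op 7 (git add a.txt): modified={none} staged={a.txt}
After op 8 (modify b.txt): modified={b.txt} staged={a.txt}
After op 9 (git add b.txt): modified={none} staged={a.txt, b.txt}
After op 10 (git reset a.txt): modified={a.txt} staged={b.txt}
After op 11 (git commit): modified={a.txt} staged={none}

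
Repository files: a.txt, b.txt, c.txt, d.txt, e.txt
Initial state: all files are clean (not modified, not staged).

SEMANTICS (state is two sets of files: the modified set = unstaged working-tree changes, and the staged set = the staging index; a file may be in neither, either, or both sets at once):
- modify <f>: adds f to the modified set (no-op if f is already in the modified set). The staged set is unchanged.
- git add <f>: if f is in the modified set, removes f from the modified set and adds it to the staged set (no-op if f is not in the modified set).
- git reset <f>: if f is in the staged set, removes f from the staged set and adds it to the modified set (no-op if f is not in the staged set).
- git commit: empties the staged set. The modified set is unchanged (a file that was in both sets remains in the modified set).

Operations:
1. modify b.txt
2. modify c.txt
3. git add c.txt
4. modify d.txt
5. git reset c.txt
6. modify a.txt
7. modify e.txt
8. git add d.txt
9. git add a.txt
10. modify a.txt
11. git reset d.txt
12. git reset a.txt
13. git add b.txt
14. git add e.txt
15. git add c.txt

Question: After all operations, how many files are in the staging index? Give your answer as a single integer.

Answer: 3

Derivation:
After op 1 (modify b.txt): modified={b.txt} staged={none}
After op 2 (modify c.txt): modified={b.txt, c.txt} staged={none}
After op 3 (git add c.txt): modified={b.txt} staged={c.txt}
After op 4 (modify d.txt): modified={b.txt, d.txt} staged={c.txt}
After op 5 (git reset c.txt): modified={b.txt, c.txt, d.txt} staged={none}
After op 6 (modify a.txt): modified={a.txt, b.txt, c.txt, d.txt} staged={none}
After op 7 (modify e.txt): modified={a.txt, b.txt, c.txt, d.txt, e.txt} staged={none}
After op 8 (git add d.txt): modified={a.txt, b.txt, c.txt, e.txt} staged={d.txt}
After op 9 (git add a.txt): modified={b.txt, c.txt, e.txt} staged={a.txt, d.txt}
After op 10 (modify a.txt): modified={a.txt, b.txt, c.txt, e.txt} staged={a.txt, d.txt}
After op 11 (git reset d.txt): modified={a.txt, b.txt, c.txt, d.txt, e.txt} staged={a.txt}
After op 12 (git reset a.txt): modified={a.txt, b.txt, c.txt, d.txt, e.txt} staged={none}
After op 13 (git add b.txt): modified={a.txt, c.txt, d.txt, e.txt} staged={b.txt}
After op 14 (git add e.txt): modified={a.txt, c.txt, d.txt} staged={b.txt, e.txt}
After op 15 (git add c.txt): modified={a.txt, d.txt} staged={b.txt, c.txt, e.txt}
Final staged set: {b.txt, c.txt, e.txt} -> count=3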